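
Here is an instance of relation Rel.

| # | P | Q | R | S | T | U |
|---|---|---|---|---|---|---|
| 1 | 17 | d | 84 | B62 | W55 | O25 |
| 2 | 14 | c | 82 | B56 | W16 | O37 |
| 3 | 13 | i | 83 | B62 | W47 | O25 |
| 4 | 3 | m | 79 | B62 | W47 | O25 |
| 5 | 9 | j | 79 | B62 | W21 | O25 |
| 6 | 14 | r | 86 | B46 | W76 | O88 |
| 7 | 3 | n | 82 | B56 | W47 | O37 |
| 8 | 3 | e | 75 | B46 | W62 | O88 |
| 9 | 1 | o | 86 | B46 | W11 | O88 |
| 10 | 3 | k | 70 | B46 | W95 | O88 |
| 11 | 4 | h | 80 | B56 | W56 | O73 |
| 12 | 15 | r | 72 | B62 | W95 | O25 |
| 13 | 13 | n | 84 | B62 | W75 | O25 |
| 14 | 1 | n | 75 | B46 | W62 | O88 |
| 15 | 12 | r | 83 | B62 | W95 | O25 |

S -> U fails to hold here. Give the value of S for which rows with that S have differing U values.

B56

S=B62: rows 1, 3, 4, 5, 12, 13, 15 → U = O25, O25, O25, O25, O25, O25, O25 ✓
S=B56: rows 2, 7, 11 → U takes values {O37, O73} — violation
S=B46: rows 6, 8, 9, 10, 14 → U = O88, O88, O88, O88, O88 ✓
The only S value with inconsistent U is S=B56.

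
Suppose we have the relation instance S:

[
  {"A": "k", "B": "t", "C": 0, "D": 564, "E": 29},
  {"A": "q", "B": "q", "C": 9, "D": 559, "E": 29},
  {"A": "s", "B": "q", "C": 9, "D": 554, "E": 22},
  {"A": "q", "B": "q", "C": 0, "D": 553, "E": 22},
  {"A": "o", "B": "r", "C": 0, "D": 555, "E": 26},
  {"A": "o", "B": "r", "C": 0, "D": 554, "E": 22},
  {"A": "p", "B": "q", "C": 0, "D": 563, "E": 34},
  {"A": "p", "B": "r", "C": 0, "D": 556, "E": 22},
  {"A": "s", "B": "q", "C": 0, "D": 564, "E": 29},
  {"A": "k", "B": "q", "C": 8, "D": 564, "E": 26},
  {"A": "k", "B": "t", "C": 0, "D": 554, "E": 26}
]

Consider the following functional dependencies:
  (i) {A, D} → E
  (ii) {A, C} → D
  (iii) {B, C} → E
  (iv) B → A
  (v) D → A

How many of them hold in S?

(i) {A, D} → E: (A=k, D=564): 2 rows → E takes values {29, 26} — violation — fails.
(ii) {A, C} → D: (A=k, C=0): 2 rows → D takes values {564, 554} — violation; (A=o, C=0): 2 rows → D takes values {555, 554} — violation; (A=p, C=0): 2 rows → D takes values {563, 556} — violation — fails.
(iii) {B, C} → E: (B=t, C=0): 2 rows → E takes values {29, 26} — violation; (B=q, C=9): 2 rows → E takes values {29, 22} — violation; (B=q, C=0): 3 rows → E takes values {22, 34, 29} — violation; (B=r, C=0): 3 rows → E takes values {26, 22} — violation — fails.
(iv) B → A: B=q: 6 rows → A takes values {q, s, p, k} — violation; B=r: 3 rows → A takes values {o, p} — violation — fails.
(v) D → A: D=564: 3 rows → A takes values {k, s} — violation; D=554: 3 rows → A takes values {s, o, k} — violation — fails.
None of the 5 dependencies hold.

0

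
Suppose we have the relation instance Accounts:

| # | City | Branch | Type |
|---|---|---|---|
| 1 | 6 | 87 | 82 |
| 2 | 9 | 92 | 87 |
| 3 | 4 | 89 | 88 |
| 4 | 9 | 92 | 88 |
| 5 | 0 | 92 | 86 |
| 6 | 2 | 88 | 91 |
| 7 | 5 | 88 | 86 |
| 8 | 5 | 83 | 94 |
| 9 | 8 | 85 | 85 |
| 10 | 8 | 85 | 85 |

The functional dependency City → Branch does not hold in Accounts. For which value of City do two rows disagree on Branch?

City=6: row 1 → Branch = 87 ✓
City=9: rows 2, 4 → Branch = 92, 92 ✓
City=4: row 3 → Branch = 89 ✓
City=0: row 5 → Branch = 92 ✓
City=2: row 6 → Branch = 88 ✓
City=5: rows 7, 8 → Branch takes values {88, 83} — violation
City=8: rows 9, 10 → Branch = 85, 85 ✓
The only City value with inconsistent Branch is City=5.

5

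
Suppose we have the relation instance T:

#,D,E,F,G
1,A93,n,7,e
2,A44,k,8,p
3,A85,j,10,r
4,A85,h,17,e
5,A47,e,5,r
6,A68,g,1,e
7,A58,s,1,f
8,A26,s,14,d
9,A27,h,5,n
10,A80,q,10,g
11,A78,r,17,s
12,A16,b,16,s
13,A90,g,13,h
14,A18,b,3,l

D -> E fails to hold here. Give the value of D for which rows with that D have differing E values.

D=A93: row 1 → E = n ✓
D=A44: row 2 → E = k ✓
D=A85: rows 3, 4 → E takes values {j, h} — violation
D=A47: row 5 → E = e ✓
D=A68: row 6 → E = g ✓
D=A58: row 7 → E = s ✓
D=A26: row 8 → E = s ✓
D=A27: row 9 → E = h ✓
D=A80: row 10 → E = q ✓
D=A78: row 11 → E = r ✓
D=A16: row 12 → E = b ✓
D=A90: row 13 → E = g ✓
D=A18: row 14 → E = b ✓
The only D value with inconsistent E is D=A85.

A85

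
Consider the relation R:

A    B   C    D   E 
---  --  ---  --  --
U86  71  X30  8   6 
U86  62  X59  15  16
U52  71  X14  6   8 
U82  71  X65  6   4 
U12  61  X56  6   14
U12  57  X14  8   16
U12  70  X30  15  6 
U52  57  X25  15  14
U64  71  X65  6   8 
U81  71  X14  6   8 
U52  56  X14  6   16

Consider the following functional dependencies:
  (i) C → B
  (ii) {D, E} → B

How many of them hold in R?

1

(i) C → B: C=X30: 2 rows → B takes values {71, 70} — violation; C=X14: 4 rows → B takes values {71, 57, 56} — violation — fails.
(ii) {D, E} → B: every LHS value maps to a single RHS value — holds.
1 of the 2 dependencies holds.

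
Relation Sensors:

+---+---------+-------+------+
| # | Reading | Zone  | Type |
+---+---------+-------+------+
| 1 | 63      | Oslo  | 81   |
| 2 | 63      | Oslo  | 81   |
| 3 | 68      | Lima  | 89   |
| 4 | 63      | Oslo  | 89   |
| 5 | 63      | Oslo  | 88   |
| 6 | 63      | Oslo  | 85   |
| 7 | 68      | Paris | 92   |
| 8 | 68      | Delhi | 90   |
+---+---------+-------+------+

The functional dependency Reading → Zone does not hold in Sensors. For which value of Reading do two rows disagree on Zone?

68

Reading=63: rows 1, 2, 4, 5, 6 → Zone = Oslo, Oslo, Oslo, Oslo, Oslo ✓
Reading=68: rows 3, 7, 8 → Zone takes values {Lima, Paris, Delhi} — violation
The only Reading value with inconsistent Zone is Reading=68.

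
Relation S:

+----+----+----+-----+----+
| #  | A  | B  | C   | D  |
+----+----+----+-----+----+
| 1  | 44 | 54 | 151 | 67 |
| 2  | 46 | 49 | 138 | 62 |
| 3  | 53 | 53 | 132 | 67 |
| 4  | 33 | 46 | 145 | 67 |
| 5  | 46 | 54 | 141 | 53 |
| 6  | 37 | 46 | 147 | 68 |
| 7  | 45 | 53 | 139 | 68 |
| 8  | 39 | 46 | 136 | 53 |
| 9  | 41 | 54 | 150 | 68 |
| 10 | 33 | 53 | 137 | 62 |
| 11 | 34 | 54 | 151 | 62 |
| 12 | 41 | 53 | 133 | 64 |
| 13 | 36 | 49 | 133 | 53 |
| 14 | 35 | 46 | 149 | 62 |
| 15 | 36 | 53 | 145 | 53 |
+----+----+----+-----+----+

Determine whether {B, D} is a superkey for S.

Yes

All 15 rows have distinct {B, D} values, so {B, D} → (all attributes) holds and {B, D} is a superkey.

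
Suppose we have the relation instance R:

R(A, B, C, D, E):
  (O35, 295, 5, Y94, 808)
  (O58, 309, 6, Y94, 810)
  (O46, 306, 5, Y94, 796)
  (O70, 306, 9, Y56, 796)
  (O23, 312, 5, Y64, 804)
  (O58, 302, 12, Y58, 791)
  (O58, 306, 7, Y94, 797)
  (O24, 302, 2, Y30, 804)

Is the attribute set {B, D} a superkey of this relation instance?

Two distinct rows share (B=306, D=Y94), so {B, D} does not determine every attribute — not a superkey.

No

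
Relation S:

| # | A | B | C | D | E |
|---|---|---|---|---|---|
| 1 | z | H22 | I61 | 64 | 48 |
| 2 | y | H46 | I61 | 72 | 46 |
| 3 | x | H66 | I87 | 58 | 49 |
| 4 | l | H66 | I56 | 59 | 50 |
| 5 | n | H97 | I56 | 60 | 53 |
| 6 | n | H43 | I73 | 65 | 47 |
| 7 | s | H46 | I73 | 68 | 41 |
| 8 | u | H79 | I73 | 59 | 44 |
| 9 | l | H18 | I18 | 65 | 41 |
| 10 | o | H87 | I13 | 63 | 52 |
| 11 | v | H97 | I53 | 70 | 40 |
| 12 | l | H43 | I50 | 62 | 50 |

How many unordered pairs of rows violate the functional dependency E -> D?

2

E=50: violating pairs (4,12) — 1 pair.
E=41: violating pairs (7,9) — 1 pair.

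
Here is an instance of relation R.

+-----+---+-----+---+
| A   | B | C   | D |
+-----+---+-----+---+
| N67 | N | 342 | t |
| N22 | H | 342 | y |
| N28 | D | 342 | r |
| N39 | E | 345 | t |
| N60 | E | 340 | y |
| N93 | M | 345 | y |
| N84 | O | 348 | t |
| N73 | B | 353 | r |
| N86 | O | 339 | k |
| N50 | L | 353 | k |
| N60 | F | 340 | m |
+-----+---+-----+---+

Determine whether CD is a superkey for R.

Yes

All 11 rows have distinct CD values, so CD → (all attributes) holds and CD is a superkey.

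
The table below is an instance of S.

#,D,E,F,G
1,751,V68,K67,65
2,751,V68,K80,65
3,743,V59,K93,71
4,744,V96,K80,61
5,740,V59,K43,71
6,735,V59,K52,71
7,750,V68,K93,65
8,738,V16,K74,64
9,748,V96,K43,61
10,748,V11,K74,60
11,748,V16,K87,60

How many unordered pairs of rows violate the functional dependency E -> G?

1

E=V68: all 3 rows agree on G — 0 pairs.
E=V59: all 3 rows agree on G — 0 pairs.
E=V96: all 2 rows agree on G — 0 pairs.
E=V16: violating pairs (8,11) — 1 pair.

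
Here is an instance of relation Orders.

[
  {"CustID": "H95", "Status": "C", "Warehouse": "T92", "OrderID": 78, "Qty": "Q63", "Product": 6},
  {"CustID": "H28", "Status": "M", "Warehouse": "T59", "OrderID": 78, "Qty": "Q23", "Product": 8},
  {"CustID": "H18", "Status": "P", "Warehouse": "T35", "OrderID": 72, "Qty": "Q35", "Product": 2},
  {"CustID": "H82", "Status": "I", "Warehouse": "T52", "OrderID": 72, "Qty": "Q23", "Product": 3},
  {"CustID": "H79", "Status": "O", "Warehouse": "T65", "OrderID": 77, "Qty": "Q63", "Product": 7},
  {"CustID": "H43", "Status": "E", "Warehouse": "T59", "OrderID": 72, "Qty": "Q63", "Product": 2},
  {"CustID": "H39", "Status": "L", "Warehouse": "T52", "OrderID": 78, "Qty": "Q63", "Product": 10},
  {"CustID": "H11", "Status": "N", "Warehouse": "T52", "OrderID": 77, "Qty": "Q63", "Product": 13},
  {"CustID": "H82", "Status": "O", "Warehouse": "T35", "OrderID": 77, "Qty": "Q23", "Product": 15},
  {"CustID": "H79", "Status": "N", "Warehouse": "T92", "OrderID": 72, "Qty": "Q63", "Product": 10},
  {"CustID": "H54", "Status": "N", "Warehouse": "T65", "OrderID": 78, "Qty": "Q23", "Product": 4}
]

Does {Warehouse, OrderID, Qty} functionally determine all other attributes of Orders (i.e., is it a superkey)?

Yes

All 11 rows have distinct {Warehouse, OrderID, Qty} values, so {Warehouse, OrderID, Qty} → (all attributes) holds and {Warehouse, OrderID, Qty} is a superkey.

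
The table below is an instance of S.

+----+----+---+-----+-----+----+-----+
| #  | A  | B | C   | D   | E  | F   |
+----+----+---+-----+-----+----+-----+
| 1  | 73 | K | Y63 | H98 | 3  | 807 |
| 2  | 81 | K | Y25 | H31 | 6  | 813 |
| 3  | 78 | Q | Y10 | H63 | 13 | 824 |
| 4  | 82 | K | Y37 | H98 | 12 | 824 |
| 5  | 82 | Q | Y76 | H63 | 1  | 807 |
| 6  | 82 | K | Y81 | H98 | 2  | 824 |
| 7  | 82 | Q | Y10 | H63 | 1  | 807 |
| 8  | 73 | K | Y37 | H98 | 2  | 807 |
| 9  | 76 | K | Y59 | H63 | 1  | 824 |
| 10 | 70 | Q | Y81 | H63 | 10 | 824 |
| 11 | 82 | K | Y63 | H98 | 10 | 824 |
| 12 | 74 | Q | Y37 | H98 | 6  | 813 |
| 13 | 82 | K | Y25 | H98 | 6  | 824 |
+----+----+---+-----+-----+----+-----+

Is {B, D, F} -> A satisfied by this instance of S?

No

(B=K, D=H98, F=807): rows 1, 8 → A = 73, 73 ✓
(B=K, D=H31, F=813): row 2 → A = 81 ✓
(B=Q, D=H63, F=824): rows 3, 10 → A takes values {78, 70} — violation
(B=K, D=H98, F=824): rows 4, 6, 11, 13 → A = 82, 82, 82, 82 ✓
(B=Q, D=H63, F=807): rows 5, 7 → A = 82, 82 ✓
(B=K, D=H63, F=824): row 9 → A = 76 ✓
(B=Q, D=H98, F=813): row 12 → A = 74 ✓
Two rows agree on {B, D, F} but differ on A, so {B, D, F} -> A does not hold.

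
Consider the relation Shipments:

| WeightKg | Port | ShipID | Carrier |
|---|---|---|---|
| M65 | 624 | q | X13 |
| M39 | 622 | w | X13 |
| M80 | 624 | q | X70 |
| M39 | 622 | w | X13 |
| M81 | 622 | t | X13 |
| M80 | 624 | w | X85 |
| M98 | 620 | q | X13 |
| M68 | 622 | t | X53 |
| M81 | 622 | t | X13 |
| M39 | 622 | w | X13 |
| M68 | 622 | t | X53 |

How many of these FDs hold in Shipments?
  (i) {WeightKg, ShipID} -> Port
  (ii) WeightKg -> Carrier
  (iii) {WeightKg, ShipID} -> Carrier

(i) {WeightKg, ShipID} -> Port: every LHS value maps to a single RHS value — holds.
(ii) WeightKg -> Carrier: WeightKg=M80: 2 rows → Carrier takes values {X70, X85} — violation — fails.
(iii) {WeightKg, ShipID} -> Carrier: every LHS value maps to a single RHS value — holds.
2 of the 3 dependencies hold.

2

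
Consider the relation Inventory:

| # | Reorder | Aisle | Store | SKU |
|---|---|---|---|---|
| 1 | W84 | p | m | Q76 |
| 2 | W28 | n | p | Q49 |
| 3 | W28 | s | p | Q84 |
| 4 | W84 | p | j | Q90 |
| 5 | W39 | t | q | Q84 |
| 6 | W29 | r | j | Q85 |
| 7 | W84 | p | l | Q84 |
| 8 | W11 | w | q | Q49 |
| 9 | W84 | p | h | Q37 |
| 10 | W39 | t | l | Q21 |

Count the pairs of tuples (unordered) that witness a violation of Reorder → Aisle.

Reorder=W84: all 4 rows agree on Aisle — 0 pairs.
Reorder=W28: violating pairs (2,3) — 1 pair.
Reorder=W39: all 2 rows agree on Aisle — 0 pairs.

1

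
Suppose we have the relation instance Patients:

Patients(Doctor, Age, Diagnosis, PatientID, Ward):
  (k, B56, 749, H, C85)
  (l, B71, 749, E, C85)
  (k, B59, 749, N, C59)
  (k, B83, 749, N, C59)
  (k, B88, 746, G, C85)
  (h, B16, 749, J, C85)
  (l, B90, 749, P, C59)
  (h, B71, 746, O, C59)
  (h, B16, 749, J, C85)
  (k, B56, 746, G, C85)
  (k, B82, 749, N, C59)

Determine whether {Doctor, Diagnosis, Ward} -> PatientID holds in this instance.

(Doctor=k, Diagnosis=749, Ward=C85): 1 row → PatientID = H ✓
(Doctor=l, Diagnosis=749, Ward=C85): 1 row → PatientID = E ✓
(Doctor=k, Diagnosis=749, Ward=C59): 3 rows → PatientID = N, N, N ✓
(Doctor=k, Diagnosis=746, Ward=C85): 2 rows → PatientID = G, G ✓
(Doctor=h, Diagnosis=749, Ward=C85): 2 rows → PatientID = J, J ✓
(Doctor=l, Diagnosis=749, Ward=C59): 1 row → PatientID = P ✓
(Doctor=h, Diagnosis=746, Ward=C59): 1 row → PatientID = O ✓
Every {Doctor, Diagnosis, Ward} value is associated with a single PatientID value, so {Doctor, Diagnosis, Ward} -> PatientID holds.

Yes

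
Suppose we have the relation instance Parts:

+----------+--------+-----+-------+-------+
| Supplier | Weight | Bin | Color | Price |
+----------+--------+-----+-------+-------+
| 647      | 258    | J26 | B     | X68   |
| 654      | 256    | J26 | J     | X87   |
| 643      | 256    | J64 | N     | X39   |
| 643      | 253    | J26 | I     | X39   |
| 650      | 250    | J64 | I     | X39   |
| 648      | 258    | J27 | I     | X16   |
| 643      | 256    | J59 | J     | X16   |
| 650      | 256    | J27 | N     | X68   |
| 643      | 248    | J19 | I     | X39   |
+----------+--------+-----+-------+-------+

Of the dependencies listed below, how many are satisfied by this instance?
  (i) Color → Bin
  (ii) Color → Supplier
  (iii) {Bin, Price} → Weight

(i) Color → Bin: Color=J: 2 rows → Bin takes values {J26, J59} — violation; Color=N: 2 rows → Bin takes values {J64, J27} — violation; Color=I: 4 rows → Bin takes values {J26, J64, J27, J19} — violation — fails.
(ii) Color → Supplier: Color=J: 2 rows → Supplier takes values {654, 643} — violation; Color=N: 2 rows → Supplier takes values {643, 650} — violation; Color=I: 4 rows → Supplier takes values {643, 650, 648} — violation — fails.
(iii) {Bin, Price} → Weight: (Bin=J64, Price=X39): 2 rows → Weight takes values {256, 250} — violation — fails.
None of the 3 dependencies hold.

0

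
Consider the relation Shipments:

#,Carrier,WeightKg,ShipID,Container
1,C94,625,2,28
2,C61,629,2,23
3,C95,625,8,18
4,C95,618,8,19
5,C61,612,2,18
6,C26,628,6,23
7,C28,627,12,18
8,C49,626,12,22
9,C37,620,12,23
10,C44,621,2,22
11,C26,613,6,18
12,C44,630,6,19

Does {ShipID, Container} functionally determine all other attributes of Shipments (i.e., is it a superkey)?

Yes

All 12 rows have distinct {ShipID, Container} values, so {ShipID, Container} → (all attributes) holds and {ShipID, Container} is a superkey.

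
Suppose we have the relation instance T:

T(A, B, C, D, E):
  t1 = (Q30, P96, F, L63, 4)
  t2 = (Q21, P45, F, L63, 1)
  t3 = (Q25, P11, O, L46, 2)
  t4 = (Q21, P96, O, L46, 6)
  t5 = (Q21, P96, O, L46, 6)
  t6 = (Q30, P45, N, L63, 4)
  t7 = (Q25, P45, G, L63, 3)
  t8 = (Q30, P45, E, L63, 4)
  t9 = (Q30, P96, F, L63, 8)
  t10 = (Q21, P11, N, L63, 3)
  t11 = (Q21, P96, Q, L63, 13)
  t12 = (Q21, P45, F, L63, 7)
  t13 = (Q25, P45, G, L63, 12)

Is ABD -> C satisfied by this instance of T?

(A=Q30, B=P96, D=L63): rows 1, 9 → C = F, F ✓
(A=Q21, B=P45, D=L63): rows 2, 12 → C = F, F ✓
(A=Q25, B=P11, D=L46): row 3 → C = O ✓
(A=Q21, B=P96, D=L46): rows 4, 5 → C = O, O ✓
(A=Q30, B=P45, D=L63): rows 6, 8 → C takes values {N, E} — violation
(A=Q25, B=P45, D=L63): rows 7, 13 → C = G, G ✓
(A=Q21, B=P11, D=L63): row 10 → C = N ✓
(A=Q21, B=P96, D=L63): row 11 → C = Q ✓
Two rows agree on ABD but differ on C, so ABD -> C does not hold.

No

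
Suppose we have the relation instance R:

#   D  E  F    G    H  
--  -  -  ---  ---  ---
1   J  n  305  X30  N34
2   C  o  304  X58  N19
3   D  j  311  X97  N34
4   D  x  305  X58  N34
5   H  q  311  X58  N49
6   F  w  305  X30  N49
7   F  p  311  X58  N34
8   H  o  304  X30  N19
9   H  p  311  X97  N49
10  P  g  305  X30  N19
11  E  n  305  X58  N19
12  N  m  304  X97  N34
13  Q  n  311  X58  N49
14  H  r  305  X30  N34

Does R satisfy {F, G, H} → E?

No

(F=305, G=X30, H=N34): rows 1, 14 → E takes values {n, r} — violation
(F=304, G=X58, H=N19): row 2 → E = o ✓
(F=311, G=X97, H=N34): row 3 → E = j ✓
(F=305, G=X58, H=N34): row 4 → E = x ✓
(F=311, G=X58, H=N49): rows 5, 13 → E takes values {q, n} — violation
(F=305, G=X30, H=N49): row 6 → E = w ✓
(F=311, G=X58, H=N34): row 7 → E = p ✓
(F=304, G=X30, H=N19): row 8 → E = o ✓
(F=311, G=X97, H=N49): row 9 → E = p ✓
(F=305, G=X30, H=N19): row 10 → E = g ✓
(F=305, G=X58, H=N19): row 11 → E = n ✓
(F=304, G=X97, H=N34): row 12 → E = m ✓
Two rows agree on {F, G, H} but differ on E, so {F, G, H} → E does not hold.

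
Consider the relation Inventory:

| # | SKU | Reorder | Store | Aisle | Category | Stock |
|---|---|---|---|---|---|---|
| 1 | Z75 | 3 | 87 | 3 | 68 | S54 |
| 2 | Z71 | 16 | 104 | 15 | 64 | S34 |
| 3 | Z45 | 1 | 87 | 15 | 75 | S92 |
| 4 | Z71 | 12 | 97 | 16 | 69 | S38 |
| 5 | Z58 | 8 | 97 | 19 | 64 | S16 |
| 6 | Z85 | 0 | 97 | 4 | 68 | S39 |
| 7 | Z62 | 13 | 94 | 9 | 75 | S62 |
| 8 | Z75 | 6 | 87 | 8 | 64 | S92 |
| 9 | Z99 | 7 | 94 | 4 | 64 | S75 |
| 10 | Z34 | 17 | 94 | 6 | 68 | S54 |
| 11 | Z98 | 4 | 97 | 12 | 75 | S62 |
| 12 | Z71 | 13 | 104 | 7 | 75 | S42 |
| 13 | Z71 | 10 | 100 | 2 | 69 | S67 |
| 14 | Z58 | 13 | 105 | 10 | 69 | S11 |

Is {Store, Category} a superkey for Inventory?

All 14 rows have distinct {Store, Category} values, so {Store, Category} → (all attributes) holds and {Store, Category} is a superkey.

Yes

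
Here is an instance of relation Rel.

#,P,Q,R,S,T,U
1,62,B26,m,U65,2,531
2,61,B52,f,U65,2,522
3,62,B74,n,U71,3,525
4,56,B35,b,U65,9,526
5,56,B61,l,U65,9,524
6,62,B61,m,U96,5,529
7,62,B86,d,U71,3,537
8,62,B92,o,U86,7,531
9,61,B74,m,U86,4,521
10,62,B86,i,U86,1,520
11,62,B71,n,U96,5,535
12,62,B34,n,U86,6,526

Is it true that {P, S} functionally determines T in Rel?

(P=62, S=U65): row 1 → T = 2 ✓
(P=61, S=U65): row 2 → T = 2 ✓
(P=62, S=U71): rows 3, 7 → T = 3, 3 ✓
(P=56, S=U65): rows 4, 5 → T = 9, 9 ✓
(P=62, S=U96): rows 6, 11 → T = 5, 5 ✓
(P=62, S=U86): rows 8, 10, 12 → T takes values {7, 1, 6} — violation
(P=61, S=U86): row 9 → T = 4 ✓
Two rows agree on {P, S} but differ on T, so {P, S} → T does not hold.

No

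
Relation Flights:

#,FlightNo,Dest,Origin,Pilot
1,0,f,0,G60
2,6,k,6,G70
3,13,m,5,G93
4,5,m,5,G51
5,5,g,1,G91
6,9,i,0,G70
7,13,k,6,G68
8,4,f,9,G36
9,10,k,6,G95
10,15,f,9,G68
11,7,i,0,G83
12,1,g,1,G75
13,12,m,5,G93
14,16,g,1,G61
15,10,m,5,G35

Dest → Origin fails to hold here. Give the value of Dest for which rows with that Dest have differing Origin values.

Dest=f: rows 1, 8, 10 → Origin takes values {0, 9} — violation
Dest=k: rows 2, 7, 9 → Origin = 6, 6, 6 ✓
Dest=m: rows 3, 4, 13, 15 → Origin = 5, 5, 5, 5 ✓
Dest=g: rows 5, 12, 14 → Origin = 1, 1, 1 ✓
Dest=i: rows 6, 11 → Origin = 0, 0 ✓
The only Dest value with inconsistent Origin is Dest=f.

f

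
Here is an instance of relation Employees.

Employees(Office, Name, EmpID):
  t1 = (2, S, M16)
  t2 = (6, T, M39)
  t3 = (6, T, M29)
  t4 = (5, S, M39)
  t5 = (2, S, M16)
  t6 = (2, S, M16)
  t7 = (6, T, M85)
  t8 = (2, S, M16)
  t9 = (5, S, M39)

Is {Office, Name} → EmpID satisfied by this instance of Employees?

No

(Office=2, Name=S): rows 1, 5, 6, 8 → EmpID = M16, M16, M16, M16 ✓
(Office=6, Name=T): rows 2, 3, 7 → EmpID takes values {M39, M29, M85} — violation
(Office=5, Name=S): rows 4, 9 → EmpID = M39, M39 ✓
Two rows agree on {Office, Name} but differ on EmpID, so {Office, Name} → EmpID does not hold.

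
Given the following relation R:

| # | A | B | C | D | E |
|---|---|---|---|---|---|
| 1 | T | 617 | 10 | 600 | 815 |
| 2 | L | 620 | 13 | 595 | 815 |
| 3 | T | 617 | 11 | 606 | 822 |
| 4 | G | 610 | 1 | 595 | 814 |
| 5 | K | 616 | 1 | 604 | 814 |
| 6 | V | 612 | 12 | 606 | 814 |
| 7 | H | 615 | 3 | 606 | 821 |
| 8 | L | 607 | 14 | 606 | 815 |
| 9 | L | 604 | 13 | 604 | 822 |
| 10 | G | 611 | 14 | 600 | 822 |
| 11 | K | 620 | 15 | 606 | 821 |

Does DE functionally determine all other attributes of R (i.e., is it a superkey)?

No

Rows 7 and 11 have the same DE value (D=606, E=821) but are distinct tuples, so DE does not determine every attribute — not a superkey.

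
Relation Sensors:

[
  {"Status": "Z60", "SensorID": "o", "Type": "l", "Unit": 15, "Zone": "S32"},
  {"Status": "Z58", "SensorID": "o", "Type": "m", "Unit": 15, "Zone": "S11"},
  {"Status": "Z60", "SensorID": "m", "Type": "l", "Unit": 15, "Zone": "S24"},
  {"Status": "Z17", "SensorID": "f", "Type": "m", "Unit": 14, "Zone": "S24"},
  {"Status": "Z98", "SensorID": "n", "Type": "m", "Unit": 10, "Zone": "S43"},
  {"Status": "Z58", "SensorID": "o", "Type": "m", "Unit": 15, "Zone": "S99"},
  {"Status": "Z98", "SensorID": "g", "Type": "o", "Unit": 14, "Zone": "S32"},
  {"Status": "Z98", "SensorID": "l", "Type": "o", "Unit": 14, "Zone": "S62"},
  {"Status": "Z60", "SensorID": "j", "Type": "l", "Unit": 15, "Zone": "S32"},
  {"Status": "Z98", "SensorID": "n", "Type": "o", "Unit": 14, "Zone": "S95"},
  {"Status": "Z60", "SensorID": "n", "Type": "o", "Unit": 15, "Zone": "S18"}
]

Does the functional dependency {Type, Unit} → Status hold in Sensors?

(Type=l, Unit=15): 3 rows → Status = Z60, Z60, Z60 ✓
(Type=m, Unit=15): 2 rows → Status = Z58, Z58 ✓
(Type=m, Unit=14): 1 row → Status = Z17 ✓
(Type=m, Unit=10): 1 row → Status = Z98 ✓
(Type=o, Unit=14): 3 rows → Status = Z98, Z98, Z98 ✓
(Type=o, Unit=15): 1 row → Status = Z60 ✓
Every {Type, Unit} value is associated with a single Status value, so {Type, Unit} → Status holds.

Yes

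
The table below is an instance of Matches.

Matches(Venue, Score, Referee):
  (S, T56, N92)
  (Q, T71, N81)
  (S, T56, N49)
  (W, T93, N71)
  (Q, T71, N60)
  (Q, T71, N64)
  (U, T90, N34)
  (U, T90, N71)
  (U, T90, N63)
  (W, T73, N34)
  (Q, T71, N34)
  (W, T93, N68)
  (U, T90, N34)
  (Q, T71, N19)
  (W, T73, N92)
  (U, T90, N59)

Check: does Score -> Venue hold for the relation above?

Score=T56: 2 rows → Venue = S, S ✓
Score=T71: 5 rows → Venue = Q, Q, Q, Q, Q ✓
Score=T93: 2 rows → Venue = W, W ✓
Score=T90: 5 rows → Venue = U, U, U, U, U ✓
Score=T73: 2 rows → Venue = W, W ✓
Every Score value is associated with a single Venue value, so Score -> Venue holds.

Yes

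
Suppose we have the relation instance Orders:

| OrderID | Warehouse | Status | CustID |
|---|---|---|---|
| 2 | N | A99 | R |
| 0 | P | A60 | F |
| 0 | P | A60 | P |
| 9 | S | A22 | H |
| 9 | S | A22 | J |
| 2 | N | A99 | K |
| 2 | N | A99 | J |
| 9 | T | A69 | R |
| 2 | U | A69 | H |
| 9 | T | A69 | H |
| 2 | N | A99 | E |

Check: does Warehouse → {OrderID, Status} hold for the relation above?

Warehouse=N: 4 rows → {OrderID,Status} = (2, A99), (2, A99), (2, A99), (2, A99) ✓
Warehouse=P: 2 rows → {OrderID,Status} = (0, A60), (0, A60) ✓
Warehouse=S: 2 rows → {OrderID,Status} = (9, A22), (9, A22) ✓
Warehouse=T: 2 rows → {OrderID,Status} = (9, A69), (9, A69) ✓
Warehouse=U: 1 row → {OrderID,Status} = (2, A69) ✓
Every Warehouse value is associated with a single {OrderID, Status} value, so Warehouse → {OrderID, Status} holds.

Yes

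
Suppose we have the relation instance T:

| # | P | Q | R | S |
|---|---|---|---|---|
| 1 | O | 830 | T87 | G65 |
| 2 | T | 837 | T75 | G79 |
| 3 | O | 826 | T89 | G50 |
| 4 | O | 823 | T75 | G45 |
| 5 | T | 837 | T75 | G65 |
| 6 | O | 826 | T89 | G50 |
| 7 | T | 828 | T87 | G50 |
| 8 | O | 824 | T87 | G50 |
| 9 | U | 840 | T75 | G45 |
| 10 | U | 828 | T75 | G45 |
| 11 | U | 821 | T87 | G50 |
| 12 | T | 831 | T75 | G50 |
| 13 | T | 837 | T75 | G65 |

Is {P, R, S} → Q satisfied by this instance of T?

(P=O, R=T87, S=G65): row 1 → Q = 830 ✓
(P=T, R=T75, S=G79): row 2 → Q = 837 ✓
(P=O, R=T89, S=G50): rows 3, 6 → Q = 826, 826 ✓
(P=O, R=T75, S=G45): row 4 → Q = 823 ✓
(P=T, R=T75, S=G65): rows 5, 13 → Q = 837, 837 ✓
(P=T, R=T87, S=G50): row 7 → Q = 828 ✓
(P=O, R=T87, S=G50): row 8 → Q = 824 ✓
(P=U, R=T75, S=G45): rows 9, 10 → Q takes values {840, 828} — violation
(P=U, R=T87, S=G50): row 11 → Q = 821 ✓
(P=T, R=T75, S=G50): row 12 → Q = 831 ✓
Two rows agree on {P, R, S} but differ on Q, so {P, R, S} → Q does not hold.

No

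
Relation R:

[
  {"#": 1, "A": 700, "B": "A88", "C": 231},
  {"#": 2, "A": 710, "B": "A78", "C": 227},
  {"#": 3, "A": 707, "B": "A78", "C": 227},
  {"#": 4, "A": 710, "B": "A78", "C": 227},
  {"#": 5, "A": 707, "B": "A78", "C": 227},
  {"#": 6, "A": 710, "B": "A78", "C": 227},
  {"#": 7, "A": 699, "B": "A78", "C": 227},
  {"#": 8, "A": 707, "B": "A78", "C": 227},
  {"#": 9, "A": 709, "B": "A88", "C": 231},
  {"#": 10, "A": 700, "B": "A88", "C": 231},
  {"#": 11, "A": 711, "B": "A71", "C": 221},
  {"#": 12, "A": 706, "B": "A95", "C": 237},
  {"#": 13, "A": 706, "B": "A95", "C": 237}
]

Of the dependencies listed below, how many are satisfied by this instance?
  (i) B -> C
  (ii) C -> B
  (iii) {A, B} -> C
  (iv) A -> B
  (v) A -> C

5

(i) B -> C: every LHS value maps to a single RHS value — holds.
(ii) C -> B: every LHS value maps to a single RHS value — holds.
(iii) {A, B} -> C: every LHS value maps to a single RHS value — holds.
(iv) A -> B: every LHS value maps to a single RHS value — holds.
(v) A -> C: every LHS value maps to a single RHS value — holds.
5 of the 5 dependencies hold.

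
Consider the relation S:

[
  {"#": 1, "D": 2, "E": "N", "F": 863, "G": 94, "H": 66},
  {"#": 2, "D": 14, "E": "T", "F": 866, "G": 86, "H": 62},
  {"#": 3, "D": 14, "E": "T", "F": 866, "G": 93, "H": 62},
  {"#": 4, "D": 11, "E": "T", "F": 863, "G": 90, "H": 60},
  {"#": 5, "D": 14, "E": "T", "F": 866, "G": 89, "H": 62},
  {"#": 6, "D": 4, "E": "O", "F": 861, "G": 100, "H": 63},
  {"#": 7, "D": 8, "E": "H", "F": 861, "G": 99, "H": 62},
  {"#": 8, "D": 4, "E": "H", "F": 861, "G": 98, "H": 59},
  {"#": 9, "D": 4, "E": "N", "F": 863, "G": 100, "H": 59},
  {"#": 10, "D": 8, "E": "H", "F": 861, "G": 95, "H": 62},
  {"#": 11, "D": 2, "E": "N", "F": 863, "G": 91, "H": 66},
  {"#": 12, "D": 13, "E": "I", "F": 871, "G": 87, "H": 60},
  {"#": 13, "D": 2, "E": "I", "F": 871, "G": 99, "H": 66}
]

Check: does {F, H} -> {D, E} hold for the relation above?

Yes

(F=863, H=66): rows 1, 11 → {D,E} = (2, N), (2, N) ✓
(F=866, H=62): rows 2, 3, 5 → {D,E} = (14, T), (14, T), (14, T) ✓
(F=863, H=60): row 4 → {D,E} = (11, T) ✓
(F=861, H=63): row 6 → {D,E} = (4, O) ✓
(F=861, H=62): rows 7, 10 → {D,E} = (8, H), (8, H) ✓
(F=861, H=59): row 8 → {D,E} = (4, H) ✓
(F=863, H=59): row 9 → {D,E} = (4, N) ✓
(F=871, H=60): row 12 → {D,E} = (13, I) ✓
(F=871, H=66): row 13 → {D,E} = (2, I) ✓
Every {F, H} value is associated with a single {D, E} value, so {F, H} -> {D, E} holds.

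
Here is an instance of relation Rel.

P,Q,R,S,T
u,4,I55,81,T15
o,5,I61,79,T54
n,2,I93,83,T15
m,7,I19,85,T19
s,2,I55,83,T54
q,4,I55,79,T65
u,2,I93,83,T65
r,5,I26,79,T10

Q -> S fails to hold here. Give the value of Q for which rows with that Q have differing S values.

Q=4: 2 rows → S takes values {81, 79} — violation
Q=5: 2 rows → S = 79, 79 ✓
Q=2: 3 rows → S = 83, 83, 83 ✓
Q=7: 1 row → S = 85 ✓
The only Q value with inconsistent S is Q=4.

4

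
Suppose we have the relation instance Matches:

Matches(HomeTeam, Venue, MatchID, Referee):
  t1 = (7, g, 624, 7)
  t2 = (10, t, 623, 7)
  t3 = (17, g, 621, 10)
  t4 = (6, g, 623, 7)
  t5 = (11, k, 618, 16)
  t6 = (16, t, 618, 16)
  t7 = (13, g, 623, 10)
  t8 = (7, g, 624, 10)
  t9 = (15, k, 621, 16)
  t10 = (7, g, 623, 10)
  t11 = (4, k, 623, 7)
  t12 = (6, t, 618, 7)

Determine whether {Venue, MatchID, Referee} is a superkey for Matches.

No

Rows 7 and 10 have the same {Venue, MatchID, Referee} value (Venue=g, MatchID=623, Referee=10) but are distinct tuples, so {Venue, MatchID, Referee} does not determine every attribute — not a superkey.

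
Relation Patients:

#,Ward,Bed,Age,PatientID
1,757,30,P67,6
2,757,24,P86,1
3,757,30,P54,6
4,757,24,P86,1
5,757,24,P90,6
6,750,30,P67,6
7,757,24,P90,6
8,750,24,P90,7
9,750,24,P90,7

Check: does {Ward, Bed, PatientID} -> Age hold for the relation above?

(Ward=757, Bed=30, PatientID=6): rows 1, 3 → Age takes values {P67, P54} — violation
(Ward=757, Bed=24, PatientID=1): rows 2, 4 → Age = P86, P86 ✓
(Ward=757, Bed=24, PatientID=6): rows 5, 7 → Age = P90, P90 ✓
(Ward=750, Bed=30, PatientID=6): row 6 → Age = P67 ✓
(Ward=750, Bed=24, PatientID=7): rows 8, 9 → Age = P90, P90 ✓
Two rows agree on {Ward, Bed, PatientID} but differ on Age, so {Ward, Bed, PatientID} -> Age does not hold.

No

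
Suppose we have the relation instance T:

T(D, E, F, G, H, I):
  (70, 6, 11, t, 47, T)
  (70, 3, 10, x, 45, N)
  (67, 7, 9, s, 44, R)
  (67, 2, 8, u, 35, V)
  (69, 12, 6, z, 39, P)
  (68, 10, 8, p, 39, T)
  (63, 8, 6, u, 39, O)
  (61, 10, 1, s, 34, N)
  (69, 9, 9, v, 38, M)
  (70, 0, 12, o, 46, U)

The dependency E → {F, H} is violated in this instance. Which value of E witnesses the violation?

10

E=6: 1 row → {F,H} = (11, 47) ✓
E=3: 1 row → {F,H} = (10, 45) ✓
E=7: 1 row → {F,H} = (9, 44) ✓
E=2: 1 row → {F,H} = (8, 35) ✓
E=12: 1 row → {F,H} = (6, 39) ✓
E=10: 2 rows → {F,H} takes values {(8, 39), (1, 34)} — violation
E=8: 1 row → {F,H} = (6, 39) ✓
E=9: 1 row → {F,H} = (9, 38) ✓
E=0: 1 row → {F,H} = (12, 46) ✓
The only E value with inconsistent RHS is E=10.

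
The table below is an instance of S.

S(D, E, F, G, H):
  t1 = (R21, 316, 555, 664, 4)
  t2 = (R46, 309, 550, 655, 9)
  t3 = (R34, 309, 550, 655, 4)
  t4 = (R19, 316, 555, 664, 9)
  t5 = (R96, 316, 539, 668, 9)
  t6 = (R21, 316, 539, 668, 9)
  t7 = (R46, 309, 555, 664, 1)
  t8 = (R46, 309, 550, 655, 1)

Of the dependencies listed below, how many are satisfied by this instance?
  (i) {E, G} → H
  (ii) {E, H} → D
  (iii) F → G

1

(i) {E, G} → H: (E=316, G=664): rows 1, 4 → H takes values {4, 9} — violation; (E=309, G=655): rows 2, 3, 8 → H takes values {9, 4, 1} — violation — fails.
(ii) {E, H} → D: (E=316, H=9): rows 4, 5, 6 → D takes values {R19, R96, R21} — violation — fails.
(iii) F → G: every LHS value maps to a single RHS value — holds.
1 of the 3 dependencies holds.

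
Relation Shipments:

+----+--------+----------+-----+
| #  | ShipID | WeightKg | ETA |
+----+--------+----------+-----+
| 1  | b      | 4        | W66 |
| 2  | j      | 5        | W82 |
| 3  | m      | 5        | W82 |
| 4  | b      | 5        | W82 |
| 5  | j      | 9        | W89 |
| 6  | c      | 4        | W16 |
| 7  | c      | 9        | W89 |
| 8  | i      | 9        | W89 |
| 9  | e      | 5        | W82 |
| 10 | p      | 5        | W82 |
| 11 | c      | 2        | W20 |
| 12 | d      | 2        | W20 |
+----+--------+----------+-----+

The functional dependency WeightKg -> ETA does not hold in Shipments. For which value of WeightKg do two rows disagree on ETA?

WeightKg=4: rows 1, 6 → ETA takes values {W66, W16} — violation
WeightKg=5: rows 2, 3, 4, 9, 10 → ETA = W82, W82, W82, W82, W82 ✓
WeightKg=9: rows 5, 7, 8 → ETA = W89, W89, W89 ✓
WeightKg=2: rows 11, 12 → ETA = W20, W20 ✓
The only WeightKg value with inconsistent ETA is WeightKg=4.

4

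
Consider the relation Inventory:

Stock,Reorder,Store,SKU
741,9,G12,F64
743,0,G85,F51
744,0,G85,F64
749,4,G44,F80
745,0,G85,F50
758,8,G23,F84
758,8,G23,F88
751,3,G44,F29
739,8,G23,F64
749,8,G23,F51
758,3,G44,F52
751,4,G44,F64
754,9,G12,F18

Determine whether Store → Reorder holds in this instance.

Store=G12: 2 rows → Reorder = 9, 9 ✓
Store=G85: 3 rows → Reorder = 0, 0, 0 ✓
Store=G44: 4 rows → Reorder takes values {4, 3} — violation
Store=G23: 4 rows → Reorder = 8, 8, 8, 8 ✓
Two rows agree on Store but differ on Reorder, so Store → Reorder does not hold.

No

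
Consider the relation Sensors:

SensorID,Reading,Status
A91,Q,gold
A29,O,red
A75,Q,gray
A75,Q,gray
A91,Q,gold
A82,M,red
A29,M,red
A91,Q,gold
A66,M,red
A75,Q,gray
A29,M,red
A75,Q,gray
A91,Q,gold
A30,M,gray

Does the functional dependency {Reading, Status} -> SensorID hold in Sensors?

(Reading=Q, Status=gold): 4 rows → SensorID = A91, A91, A91, A91 ✓
(Reading=O, Status=red): 1 row → SensorID = A29 ✓
(Reading=Q, Status=gray): 4 rows → SensorID = A75, A75, A75, A75 ✓
(Reading=M, Status=red): 4 rows → SensorID takes values {A82, A29, A66} — violation
(Reading=M, Status=gray): 1 row → SensorID = A30 ✓
Two rows agree on {Reading, Status} but differ on SensorID, so {Reading, Status} -> SensorID does not hold.

No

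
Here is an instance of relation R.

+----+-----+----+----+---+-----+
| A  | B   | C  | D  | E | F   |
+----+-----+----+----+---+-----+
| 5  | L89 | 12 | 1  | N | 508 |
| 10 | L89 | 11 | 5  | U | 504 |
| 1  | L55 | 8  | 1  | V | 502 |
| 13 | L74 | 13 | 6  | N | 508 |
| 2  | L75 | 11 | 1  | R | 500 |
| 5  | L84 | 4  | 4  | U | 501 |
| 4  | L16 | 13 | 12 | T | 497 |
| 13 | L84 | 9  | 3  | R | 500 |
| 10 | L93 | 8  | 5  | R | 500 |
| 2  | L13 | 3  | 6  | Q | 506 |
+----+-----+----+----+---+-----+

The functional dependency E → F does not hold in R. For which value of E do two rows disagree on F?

E=N: 2 rows → F = 508, 508 ✓
E=U: 2 rows → F takes values {504, 501} — violation
E=V: 1 row → F = 502 ✓
E=R: 3 rows → F = 500, 500, 500 ✓
E=T: 1 row → F = 497 ✓
E=Q: 1 row → F = 506 ✓
The only E value with inconsistent F is E=U.

U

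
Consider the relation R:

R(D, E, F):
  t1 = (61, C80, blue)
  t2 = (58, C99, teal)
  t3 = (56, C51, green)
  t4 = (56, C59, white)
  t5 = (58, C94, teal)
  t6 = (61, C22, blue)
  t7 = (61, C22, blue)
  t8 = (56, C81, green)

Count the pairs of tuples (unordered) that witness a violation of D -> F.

2

D=61: all 3 rows agree on F — 0 pairs.
D=58: all 2 rows agree on F — 0 pairs.
D=56: violating pairs (3,4), (4,8) — 2 pairs.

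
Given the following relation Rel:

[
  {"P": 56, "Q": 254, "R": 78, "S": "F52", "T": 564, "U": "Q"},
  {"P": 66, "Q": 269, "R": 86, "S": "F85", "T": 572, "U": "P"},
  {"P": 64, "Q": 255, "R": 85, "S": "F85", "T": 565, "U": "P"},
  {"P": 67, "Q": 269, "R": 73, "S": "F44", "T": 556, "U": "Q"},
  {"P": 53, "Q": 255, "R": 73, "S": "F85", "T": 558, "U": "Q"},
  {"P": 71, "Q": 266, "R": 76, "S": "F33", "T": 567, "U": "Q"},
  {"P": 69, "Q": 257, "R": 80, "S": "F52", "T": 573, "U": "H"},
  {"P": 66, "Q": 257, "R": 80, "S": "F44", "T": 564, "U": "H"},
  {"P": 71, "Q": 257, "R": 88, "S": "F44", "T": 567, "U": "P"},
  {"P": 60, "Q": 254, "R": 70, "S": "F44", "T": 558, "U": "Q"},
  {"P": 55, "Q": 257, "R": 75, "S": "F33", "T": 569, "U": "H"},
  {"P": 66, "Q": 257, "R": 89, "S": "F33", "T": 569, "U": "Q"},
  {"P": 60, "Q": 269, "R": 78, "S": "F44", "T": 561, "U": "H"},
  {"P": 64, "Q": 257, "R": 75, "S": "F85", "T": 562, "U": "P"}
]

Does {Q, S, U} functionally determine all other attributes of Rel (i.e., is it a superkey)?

All 14 rows have distinct {Q, S, U} values, so {Q, S, U} → (all attributes) holds and {Q, S, U} is a superkey.

Yes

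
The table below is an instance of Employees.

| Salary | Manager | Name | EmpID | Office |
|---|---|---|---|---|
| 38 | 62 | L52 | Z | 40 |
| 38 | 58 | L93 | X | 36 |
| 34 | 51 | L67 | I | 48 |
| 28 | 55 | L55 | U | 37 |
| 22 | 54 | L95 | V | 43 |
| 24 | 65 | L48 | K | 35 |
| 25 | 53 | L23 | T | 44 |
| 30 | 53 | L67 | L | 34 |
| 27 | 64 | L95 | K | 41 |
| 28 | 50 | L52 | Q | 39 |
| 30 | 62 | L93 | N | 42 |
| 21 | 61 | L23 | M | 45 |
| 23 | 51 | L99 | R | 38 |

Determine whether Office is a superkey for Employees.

Yes

All 13 rows have distinct Office values, so Office → (all attributes) holds and Office is a superkey.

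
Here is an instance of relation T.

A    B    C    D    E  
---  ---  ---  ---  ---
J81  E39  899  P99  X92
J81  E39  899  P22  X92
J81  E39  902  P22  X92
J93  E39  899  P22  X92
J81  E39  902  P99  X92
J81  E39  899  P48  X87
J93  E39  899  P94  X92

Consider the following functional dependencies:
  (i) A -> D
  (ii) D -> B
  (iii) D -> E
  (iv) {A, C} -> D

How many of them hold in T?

(i) A -> D: A=J81: 5 rows → D takes values {P99, P22, P48} — violation; A=J93: 2 rows → D takes values {P22, P94} — violation — fails.
(ii) D -> B: every LHS value maps to a single RHS value — holds.
(iii) D -> E: every LHS value maps to a single RHS value — holds.
(iv) {A, C} -> D: (A=J81, C=899): 3 rows → D takes values {P99, P22, P48} — violation; (A=J81, C=902): 2 rows → D takes values {P22, P99} — violation; (A=J93, C=899): 2 rows → D takes values {P22, P94} — violation — fails.
2 of the 4 dependencies hold.

2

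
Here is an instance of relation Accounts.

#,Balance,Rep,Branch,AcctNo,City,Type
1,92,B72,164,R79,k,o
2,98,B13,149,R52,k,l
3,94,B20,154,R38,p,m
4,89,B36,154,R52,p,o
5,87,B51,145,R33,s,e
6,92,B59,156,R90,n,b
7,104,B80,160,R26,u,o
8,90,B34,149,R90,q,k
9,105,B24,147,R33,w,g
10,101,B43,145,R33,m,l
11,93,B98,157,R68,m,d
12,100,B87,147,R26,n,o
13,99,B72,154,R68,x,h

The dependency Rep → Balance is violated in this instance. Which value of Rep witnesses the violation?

Rep=B72: rows 1, 13 → Balance takes values {92, 99} — violation
Rep=B13: row 2 → Balance = 98 ✓
Rep=B20: row 3 → Balance = 94 ✓
Rep=B36: row 4 → Balance = 89 ✓
Rep=B51: row 5 → Balance = 87 ✓
Rep=B59: row 6 → Balance = 92 ✓
Rep=B80: row 7 → Balance = 104 ✓
Rep=B34: row 8 → Balance = 90 ✓
Rep=B24: row 9 → Balance = 105 ✓
Rep=B43: row 10 → Balance = 101 ✓
Rep=B98: row 11 → Balance = 93 ✓
Rep=B87: row 12 → Balance = 100 ✓
The only Rep value with inconsistent Balance is Rep=B72.

B72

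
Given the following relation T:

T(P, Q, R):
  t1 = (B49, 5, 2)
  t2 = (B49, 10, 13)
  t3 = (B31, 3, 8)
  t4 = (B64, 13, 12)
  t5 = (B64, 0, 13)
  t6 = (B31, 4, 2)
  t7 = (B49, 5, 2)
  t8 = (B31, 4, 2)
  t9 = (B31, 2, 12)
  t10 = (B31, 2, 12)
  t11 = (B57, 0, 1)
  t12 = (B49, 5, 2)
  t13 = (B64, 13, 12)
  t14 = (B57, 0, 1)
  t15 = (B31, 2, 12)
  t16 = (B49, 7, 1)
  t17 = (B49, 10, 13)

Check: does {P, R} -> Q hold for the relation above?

Yes

(P=B49, R=2): rows 1, 7, 12 → Q = 5, 5, 5 ✓
(P=B49, R=13): rows 2, 17 → Q = 10, 10 ✓
(P=B31, R=8): row 3 → Q = 3 ✓
(P=B64, R=12): rows 4, 13 → Q = 13, 13 ✓
(P=B64, R=13): row 5 → Q = 0 ✓
(P=B31, R=2): rows 6, 8 → Q = 4, 4 ✓
(P=B31, R=12): rows 9, 10, 15 → Q = 2, 2, 2 ✓
(P=B57, R=1): rows 11, 14 → Q = 0, 0 ✓
(P=B49, R=1): row 16 → Q = 7 ✓
Every {P, R} value is associated with a single Q value, so {P, R} -> Q holds.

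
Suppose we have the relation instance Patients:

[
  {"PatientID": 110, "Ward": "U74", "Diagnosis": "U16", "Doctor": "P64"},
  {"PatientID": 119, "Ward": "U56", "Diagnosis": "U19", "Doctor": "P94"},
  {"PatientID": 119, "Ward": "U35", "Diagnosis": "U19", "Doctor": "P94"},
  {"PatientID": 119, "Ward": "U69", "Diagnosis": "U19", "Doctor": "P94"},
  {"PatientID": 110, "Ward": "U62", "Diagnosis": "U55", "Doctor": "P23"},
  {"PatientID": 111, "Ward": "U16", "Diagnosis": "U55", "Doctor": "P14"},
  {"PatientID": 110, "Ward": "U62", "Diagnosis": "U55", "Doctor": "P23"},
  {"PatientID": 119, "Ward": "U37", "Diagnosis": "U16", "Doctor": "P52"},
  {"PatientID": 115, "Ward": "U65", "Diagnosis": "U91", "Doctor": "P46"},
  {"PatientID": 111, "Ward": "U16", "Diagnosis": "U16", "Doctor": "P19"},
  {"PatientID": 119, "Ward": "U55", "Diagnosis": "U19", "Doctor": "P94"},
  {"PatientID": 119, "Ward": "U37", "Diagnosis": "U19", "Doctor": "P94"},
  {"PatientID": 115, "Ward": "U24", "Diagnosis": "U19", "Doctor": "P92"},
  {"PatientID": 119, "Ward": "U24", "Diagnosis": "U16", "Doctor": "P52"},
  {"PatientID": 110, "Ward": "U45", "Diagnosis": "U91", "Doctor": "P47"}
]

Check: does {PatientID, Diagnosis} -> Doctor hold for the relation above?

Yes

(PatientID=110, Diagnosis=U16): 1 row → Doctor = P64 ✓
(PatientID=119, Diagnosis=U19): 5 rows → Doctor = P94, P94, P94, P94, P94 ✓
(PatientID=110, Diagnosis=U55): 2 rows → Doctor = P23, P23 ✓
(PatientID=111, Diagnosis=U55): 1 row → Doctor = P14 ✓
(PatientID=119, Diagnosis=U16): 2 rows → Doctor = P52, P52 ✓
(PatientID=115, Diagnosis=U91): 1 row → Doctor = P46 ✓
(PatientID=111, Diagnosis=U16): 1 row → Doctor = P19 ✓
(PatientID=115, Diagnosis=U19): 1 row → Doctor = P92 ✓
(PatientID=110, Diagnosis=U91): 1 row → Doctor = P47 ✓
Every {PatientID, Diagnosis} value is associated with a single Doctor value, so {PatientID, Diagnosis} -> Doctor holds.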